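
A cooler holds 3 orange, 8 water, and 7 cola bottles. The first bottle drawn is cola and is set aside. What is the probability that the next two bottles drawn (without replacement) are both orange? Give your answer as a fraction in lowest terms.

3/136

With the first bottle removed, 3 orange remain out of 17.
P = 3/17 × 2/16 = 6/272 = 3/136.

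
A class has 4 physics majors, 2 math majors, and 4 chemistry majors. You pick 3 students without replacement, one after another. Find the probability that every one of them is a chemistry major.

P(every draw is a chemistry major) = 4/10 × 3/9 × 2/8 = 24/720 = 1/30.

1/30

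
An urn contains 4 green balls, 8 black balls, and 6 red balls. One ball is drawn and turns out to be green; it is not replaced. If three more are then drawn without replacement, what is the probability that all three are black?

With the first ball removed, 8 black remain out of 17.
P = 8/17 × 7/16 × 6/15 = 336/4080 = 7/85.

7/85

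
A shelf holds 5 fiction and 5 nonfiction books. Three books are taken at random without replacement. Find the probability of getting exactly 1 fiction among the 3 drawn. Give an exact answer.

5/12

One ordering (fiction drawn first) has probability 5/10 × 5/9 × 4/8 = 100/720 = 5/36.
There are C(3,1) = 3 such orderings, each equally likely, so P = 3 × 5/36 = 5/12.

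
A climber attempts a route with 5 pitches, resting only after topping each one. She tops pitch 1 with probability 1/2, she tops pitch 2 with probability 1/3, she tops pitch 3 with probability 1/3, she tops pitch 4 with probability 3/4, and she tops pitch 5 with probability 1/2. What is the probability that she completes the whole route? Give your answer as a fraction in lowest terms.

Each stage is reached only if all earlier stages succeed, so
P = 1/2 × 1/3 × 1/3 × 3/4 × 1/2 = 3/144 = 1/48.

1/48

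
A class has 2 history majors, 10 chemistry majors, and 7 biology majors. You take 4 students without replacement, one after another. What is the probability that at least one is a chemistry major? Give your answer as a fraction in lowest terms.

P(no chemistry majors) = 9/19 × 8/18 × 7/17 × 6/16 = 3024/93024 = 21/646.
P(at least one) = 1 − 21/646 = 625/646.

625/646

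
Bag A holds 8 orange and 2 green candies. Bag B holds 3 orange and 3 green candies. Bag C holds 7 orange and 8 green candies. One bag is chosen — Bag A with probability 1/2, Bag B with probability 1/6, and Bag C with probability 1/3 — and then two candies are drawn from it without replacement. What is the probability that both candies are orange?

37/90

From Bag A: P(both orange) = (8/10)(7/9) = 28/45.
From Bag B: P(both orange) = (3/6)(2/5) = 1/5.
From Bag C: P(both orange) = (7/15)(6/14) = 1/5.
Total probability = (1/2)(28/45) + (1/6)(1/5) + (1/3)(1/5) = 37/90.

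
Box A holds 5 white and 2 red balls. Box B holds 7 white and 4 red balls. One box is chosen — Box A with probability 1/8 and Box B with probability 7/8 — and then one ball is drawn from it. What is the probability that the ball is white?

From Box A: P(white) = 5/7.
From Box B: P(white) = 7/11.
Total probability = (1/8)(5/7) + (7/8)(7/11) = 199/308.

199/308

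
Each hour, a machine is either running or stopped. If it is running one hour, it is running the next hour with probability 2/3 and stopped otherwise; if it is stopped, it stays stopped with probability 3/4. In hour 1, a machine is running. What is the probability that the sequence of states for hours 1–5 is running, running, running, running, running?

16/81

Hour 1 is given. For each transition, use the conditional probability from the current state:
P(running | running) = 2/3; P(running | running) = 2/3; P(running | running) = 2/3; P(running | running) = 2/3.
P = 2/3 × 2/3 × 2/3 × 2/3 = 16/81.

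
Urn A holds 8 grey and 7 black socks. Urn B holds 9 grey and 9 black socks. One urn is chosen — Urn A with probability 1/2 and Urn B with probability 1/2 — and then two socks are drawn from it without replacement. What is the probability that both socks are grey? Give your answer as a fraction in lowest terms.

From Urn A: P(both grey) = (8/15)(7/14) = 4/15.
From Urn B: P(both grey) = (9/18)(8/17) = 4/17.
Total probability = (1/2)(4/15) + (1/2)(4/17) = 64/255.

64/255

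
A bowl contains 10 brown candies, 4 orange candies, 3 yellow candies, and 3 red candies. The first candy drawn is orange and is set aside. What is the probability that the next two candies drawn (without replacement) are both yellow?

1/57

With the first candy removed, 3 yellow remain out of 19.
P = 3/19 × 2/18 = 6/342 = 1/57.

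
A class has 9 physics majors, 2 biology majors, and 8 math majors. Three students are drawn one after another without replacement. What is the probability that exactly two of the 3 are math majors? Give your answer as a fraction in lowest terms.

One ordering (math majors drawn first) has probability 8/19 × 7/18 × 11/17 = 616/5814 = 308/2907.
There are C(3,2) = 3 such orderings, each equally likely, so P = 3 × 308/2907 = 308/969.

308/969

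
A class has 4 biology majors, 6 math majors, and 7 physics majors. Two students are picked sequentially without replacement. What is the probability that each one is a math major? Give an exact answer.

15/136

P(every draw is a math major) = 6/17 × 5/16 = 30/272 = 15/136.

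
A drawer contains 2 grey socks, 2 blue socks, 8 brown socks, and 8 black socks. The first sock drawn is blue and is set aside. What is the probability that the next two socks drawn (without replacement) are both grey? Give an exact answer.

1/171

With the first sock removed, 2 grey remain out of 19.
P = 2/19 × 1/18 = 2/342 = 1/171.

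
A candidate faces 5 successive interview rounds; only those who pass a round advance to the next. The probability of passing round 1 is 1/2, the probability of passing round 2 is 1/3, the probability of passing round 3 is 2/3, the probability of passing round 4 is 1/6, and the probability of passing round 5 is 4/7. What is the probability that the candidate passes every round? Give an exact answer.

Each stage is reached only if all earlier stages succeed, so
P = 1/2 × 1/3 × 2/3 × 1/6 × 4/7 = 8/756 = 2/189.

2/189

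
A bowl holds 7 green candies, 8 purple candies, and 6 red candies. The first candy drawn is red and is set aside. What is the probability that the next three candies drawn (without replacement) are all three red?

1/114

After the first draw, 5 of the remaining 20 candies are red.
P = 5/20 × 4/19 × 3/18 = 60/6840 = 1/114.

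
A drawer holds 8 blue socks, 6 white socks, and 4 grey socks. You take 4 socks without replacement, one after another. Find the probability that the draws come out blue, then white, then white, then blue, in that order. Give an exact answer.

7/306

Chain rule:
P = 8/18 × 6/17 × 5/16 × 7/15 = 1680/73440 = 7/306.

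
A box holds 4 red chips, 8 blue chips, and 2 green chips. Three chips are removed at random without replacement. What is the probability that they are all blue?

2/13

P(every draw is blue) = 8/14 × 7/13 × 6/12 = 336/2184 = 2/13.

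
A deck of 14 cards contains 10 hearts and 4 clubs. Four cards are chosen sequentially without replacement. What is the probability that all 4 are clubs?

1/1001

P(all clubs) = 4/14 × 3/13 × 2/12 × 1/11 = 24/24024 = 1/1001.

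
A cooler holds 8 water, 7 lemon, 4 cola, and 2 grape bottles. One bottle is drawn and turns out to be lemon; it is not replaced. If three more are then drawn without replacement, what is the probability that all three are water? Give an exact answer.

With the first bottle removed, 8 water remain out of 20.
P = 8/20 × 7/19 × 6/18 = 336/6840 = 14/285.

14/285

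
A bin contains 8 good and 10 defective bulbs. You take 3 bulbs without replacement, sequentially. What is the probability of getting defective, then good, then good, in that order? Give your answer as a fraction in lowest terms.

Chain rule:
P = 10/18 × 8/17 × 7/16 = 560/4896 = 35/306.

35/306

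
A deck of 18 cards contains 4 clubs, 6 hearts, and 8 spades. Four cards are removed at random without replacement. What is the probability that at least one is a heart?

P(no hearts) = 12/18 × 11/17 × 10/16 × 9/15 = 11880/73440 = 11/68.
P(at least one) = 1 − 11/68 = 57/68.

57/68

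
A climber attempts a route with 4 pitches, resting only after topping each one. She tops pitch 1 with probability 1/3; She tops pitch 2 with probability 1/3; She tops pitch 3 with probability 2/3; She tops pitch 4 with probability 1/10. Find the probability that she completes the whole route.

The events are sequential, so multiply the conditional probabilities:
P = 1/3 × 1/3 × 2/3 × 1/10 = 2/270 = 1/135.

1/135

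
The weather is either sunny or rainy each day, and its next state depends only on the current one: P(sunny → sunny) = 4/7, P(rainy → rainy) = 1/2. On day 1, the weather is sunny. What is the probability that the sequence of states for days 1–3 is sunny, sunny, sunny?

Day 1 is given. For each transition, use the conditional probability from the current state:
P(sunny | sunny) = 4/7; P(sunny | sunny) = 4/7.
P = 4/7 × 4/7 = 16/49.

16/49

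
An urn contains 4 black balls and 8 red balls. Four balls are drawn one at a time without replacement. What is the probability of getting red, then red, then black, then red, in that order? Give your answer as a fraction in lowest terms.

Each draw changes the counts, so multiply the conditional probabilities along the sequence:
P = 8/12 × 7/11 × 4/10 × 6/9 = 1344/11880 = 56/495.

56/495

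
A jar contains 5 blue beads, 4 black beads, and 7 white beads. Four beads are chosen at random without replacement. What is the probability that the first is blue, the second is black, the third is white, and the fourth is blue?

1/78

Each draw changes the counts, so multiply the conditional probabilities along the sequence:
P = 5/16 × 4/15 × 7/14 × 4/13 = 560/43680 = 1/78.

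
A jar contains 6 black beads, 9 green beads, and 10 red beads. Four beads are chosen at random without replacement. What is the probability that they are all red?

21/1265

P(all red) = 10/25 × 9/24 × 8/23 × 7/22 = 5040/303600 = 21/1265.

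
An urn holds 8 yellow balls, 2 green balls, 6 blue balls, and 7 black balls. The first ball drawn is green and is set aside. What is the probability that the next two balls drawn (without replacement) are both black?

With the first ball removed, 7 black remain out of 22.
P = 7/22 × 6/21 = 42/462 = 1/11.

1/11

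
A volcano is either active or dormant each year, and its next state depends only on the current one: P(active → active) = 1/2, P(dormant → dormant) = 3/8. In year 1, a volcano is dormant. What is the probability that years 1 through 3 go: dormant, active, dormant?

5/16

Year 1 is given. For each transition, use the conditional probability from the current state:
P(active | dormant) = 5/8; P(dormant | active) = 1/2.
P = 5/8 × 1/2 = 5/16.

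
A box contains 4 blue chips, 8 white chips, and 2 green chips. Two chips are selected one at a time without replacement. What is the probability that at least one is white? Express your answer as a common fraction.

76/91

P(no white) = 6/14 × 5/13 = 30/182 = 15/91.
P(at least one) = 1 − 15/91 = 76/91.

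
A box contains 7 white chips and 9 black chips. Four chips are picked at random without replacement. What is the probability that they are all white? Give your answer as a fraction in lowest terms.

P(all white) = 7/16 × 6/15 × 5/14 × 4/13 = 840/43680 = 1/52.

1/52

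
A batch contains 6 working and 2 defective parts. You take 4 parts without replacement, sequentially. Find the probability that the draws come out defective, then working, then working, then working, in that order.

1/7

Multiply the probability of each draw given the previous ones:
P = 2/8 × 6/7 × 5/6 × 4/5 = 240/1680 = 1/7.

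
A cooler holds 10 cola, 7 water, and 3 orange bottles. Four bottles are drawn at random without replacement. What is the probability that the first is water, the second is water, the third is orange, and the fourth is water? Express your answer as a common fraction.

7/1292

Each draw changes the counts, so multiply the conditional probabilities along the sequence:
P = 7/20 × 6/19 × 3/18 × 5/17 = 630/116280 = 7/1292.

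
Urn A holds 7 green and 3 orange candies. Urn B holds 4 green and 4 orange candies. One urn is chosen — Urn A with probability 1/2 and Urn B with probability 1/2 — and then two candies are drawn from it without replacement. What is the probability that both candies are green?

From Urn A: P(both green) = (7/10)(6/9) = 7/15.
From Urn B: P(both green) = (4/8)(3/7) = 3/14.
Total probability = (1/2)(7/15) + (1/2)(3/14) = 143/420.

143/420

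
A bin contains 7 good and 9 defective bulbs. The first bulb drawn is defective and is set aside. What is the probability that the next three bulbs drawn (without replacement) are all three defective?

8/65

After the first draw, 8 of the remaining 15 bulbs are defective.
P = 8/15 × 7/14 × 6/13 = 336/2730 = 8/65.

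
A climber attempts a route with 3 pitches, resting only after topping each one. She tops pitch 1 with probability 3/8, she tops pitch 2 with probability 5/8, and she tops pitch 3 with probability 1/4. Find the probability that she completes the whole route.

15/256

Each stage is reached only if all earlier stages succeed, so
P = 3/8 × 5/8 × 1/4 = 15/256.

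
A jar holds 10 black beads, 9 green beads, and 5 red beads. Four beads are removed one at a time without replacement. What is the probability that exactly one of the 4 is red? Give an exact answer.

One ordering (red drawn first) has probability 5/24 × 19/23 × 18/22 × 17/21 = 29070/255024 = 1615/14168.
There are C(4,1) = 4 such orderings, each equally likely, so P = 4 × 1615/14168 = 1615/3542.

1615/3542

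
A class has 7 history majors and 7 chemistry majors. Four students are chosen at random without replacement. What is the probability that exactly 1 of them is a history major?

35/143

One ordering (a history major drawn first) has probability 7/14 × 7/13 × 6/12 × 5/11 = 1470/24024 = 35/572.
There are C(4,1) = 4 such orderings, each equally likely, so P = 4 × 35/572 = 35/143.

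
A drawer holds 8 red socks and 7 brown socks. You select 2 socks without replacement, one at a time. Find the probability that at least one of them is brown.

11/15

P(no brown) = 8/15 × 7/14 = 56/210 = 4/15.
P(at least one) = 1 − 4/15 = 11/15.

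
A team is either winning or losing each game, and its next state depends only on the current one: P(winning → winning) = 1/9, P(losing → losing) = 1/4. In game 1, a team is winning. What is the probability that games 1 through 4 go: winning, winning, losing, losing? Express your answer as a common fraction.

2/81

Game 1 is given. For each transition, use the conditional probability from the current state:
P(winning | winning) = 1/9; P(losing | winning) = 8/9; P(losing | losing) = 1/4.
P = 1/9 × 8/9 × 1/4 = 8/324 = 2/81.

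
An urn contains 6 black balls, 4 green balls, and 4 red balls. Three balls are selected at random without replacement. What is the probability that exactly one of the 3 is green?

One ordering (green drawn first) has probability 4/14 × 10/13 × 9/12 = 360/2184 = 15/91.
There are C(3,1) = 3 such orderings, each equally likely, so P = 3 × 15/91 = 45/91.

45/91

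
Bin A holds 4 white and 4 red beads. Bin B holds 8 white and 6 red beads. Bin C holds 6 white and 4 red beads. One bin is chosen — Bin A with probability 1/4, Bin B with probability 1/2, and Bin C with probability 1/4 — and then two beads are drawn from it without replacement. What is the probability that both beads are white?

635/2184

From Bin A: P(both white) = (4/8)(3/7) = 3/14.
From Bin B: P(both white) = (8/14)(7/13) = 4/13.
From Bin C: P(both white) = (6/10)(5/9) = 1/3.
Total probability = (1/4)(3/14) + (1/2)(4/13) + (1/4)(1/3) = 635/2184.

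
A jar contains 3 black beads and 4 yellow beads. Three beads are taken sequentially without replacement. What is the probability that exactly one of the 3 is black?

One ordering (black drawn first) has probability 3/7 × 4/6 × 3/5 = 36/210 = 6/35.
There are C(3,1) = 3 such orderings, each equally likely, so P = 3 × 6/35 = 18/35.

18/35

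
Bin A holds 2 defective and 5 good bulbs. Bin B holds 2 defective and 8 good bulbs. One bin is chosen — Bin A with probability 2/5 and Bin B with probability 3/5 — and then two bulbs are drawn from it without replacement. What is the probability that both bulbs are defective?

17/525

From Bin A: P(both defective) = (2/7)(1/6) = 1/21.
From Bin B: P(both defective) = (2/10)(1/9) = 1/45.
Total probability = (2/5)(1/21) + (3/5)(1/45) = 17/525.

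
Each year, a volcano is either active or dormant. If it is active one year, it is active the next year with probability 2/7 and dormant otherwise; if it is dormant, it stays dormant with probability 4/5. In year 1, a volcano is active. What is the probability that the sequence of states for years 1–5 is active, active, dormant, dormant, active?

8/245

Year 1 is given. For each transition, use the conditional probability from the current state:
P(active | active) = 2/7; P(dormant | active) = 5/7; P(dormant | dormant) = 4/5; P(active | dormant) = 1/5.
P = 2/7 × 5/7 × 4/5 × 1/5 = 40/1225 = 8/245.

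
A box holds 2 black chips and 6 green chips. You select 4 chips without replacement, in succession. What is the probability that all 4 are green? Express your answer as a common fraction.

P = 6/8 × 5/7 × 4/6 × 3/5 = 360/1680 = 3/14.

3/14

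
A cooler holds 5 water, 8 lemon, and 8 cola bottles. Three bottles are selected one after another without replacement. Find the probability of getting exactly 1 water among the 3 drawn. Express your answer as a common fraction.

60/133

One ordering (water drawn first) has probability 5/21 × 16/20 × 15/19 = 1200/7980 = 20/133.
There are C(3,1) = 3 such orderings, each equally likely, so P = 3 × 20/133 = 60/133.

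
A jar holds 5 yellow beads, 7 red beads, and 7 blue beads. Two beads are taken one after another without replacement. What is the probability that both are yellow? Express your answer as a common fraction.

P(all yellow) = 5/19 × 4/18 = 20/342 = 10/171.

10/171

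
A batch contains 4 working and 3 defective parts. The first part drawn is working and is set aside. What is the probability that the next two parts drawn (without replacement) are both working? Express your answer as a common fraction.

With the first part removed, 3 working remain out of 6.
P = 3/6 × 2/5 = 6/30 = 1/5.

1/5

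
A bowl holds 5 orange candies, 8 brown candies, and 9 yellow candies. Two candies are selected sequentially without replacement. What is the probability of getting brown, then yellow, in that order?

Each draw changes the counts, so multiply the conditional probabilities along the sequence:
P = 8/22 × 9/21 = 72/462 = 12/77.

12/77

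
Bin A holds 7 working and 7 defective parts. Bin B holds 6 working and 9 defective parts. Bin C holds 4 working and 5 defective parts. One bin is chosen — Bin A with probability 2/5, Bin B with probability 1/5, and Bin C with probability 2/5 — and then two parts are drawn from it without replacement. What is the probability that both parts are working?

From Bin A: P(both working) = (7/14)(6/13) = 3/13.
From Bin B: P(both working) = (6/15)(5/14) = 1/7.
From Bin C: P(both working) = (4/9)(3/8) = 1/6.
Total probability = (2/5)(3/13) + (1/5)(1/7) + (2/5)(1/6) = 256/1365.

256/1365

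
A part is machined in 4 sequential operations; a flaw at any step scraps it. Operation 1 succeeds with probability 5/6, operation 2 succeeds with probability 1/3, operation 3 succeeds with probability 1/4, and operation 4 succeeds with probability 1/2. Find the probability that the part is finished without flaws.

The events are sequential, so multiply the conditional probabilities:
P = 5/6 × 1/3 × 1/4 × 1/2 = 5/144.

5/144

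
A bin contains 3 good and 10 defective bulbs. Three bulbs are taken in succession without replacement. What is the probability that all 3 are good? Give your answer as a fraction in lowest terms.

P = 3/13 × 2/12 × 1/11 = 6/1716 = 1/286.

1/286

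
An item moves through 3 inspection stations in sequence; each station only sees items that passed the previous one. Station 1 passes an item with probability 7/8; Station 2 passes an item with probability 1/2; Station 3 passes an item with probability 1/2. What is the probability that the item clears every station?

Each stage is reached only if all earlier stages succeed, so
P = 7/8 × 1/2 × 1/2 = 7/32.

7/32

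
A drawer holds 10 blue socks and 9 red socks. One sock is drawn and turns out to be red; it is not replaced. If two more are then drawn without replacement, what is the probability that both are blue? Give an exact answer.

After the first draw, 10 of the remaining 18 socks are blue.
P = 10/18 × 9/17 = 90/306 = 5/17.

5/17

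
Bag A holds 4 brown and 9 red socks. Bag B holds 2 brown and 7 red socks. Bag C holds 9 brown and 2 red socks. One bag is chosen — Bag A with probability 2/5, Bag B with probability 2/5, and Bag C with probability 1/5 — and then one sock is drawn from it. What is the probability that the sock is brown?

2417/6435

From Bag A: P(brown) = 4/13.
From Bag B: P(brown) = 2/9.
From Bag C: P(brown) = 9/11.
Total probability = (2/5)(4/13) + (2/5)(2/9) + (1/5)(9/11) = 2417/6435.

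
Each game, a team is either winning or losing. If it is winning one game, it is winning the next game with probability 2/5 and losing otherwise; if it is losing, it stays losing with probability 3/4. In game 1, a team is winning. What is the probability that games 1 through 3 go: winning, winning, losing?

Game 1 is given. For each transition, use the conditional probability from the current state:
P(winning | winning) = 2/5; P(losing | winning) = 3/5.
P = 2/5 × 3/5 = 6/25.

6/25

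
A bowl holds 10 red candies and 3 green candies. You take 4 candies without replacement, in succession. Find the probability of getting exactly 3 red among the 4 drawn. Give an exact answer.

One ordering (red drawn first) has probability 10/13 × 9/12 × 8/11 × 3/10 = 2160/17160 = 18/143.
There are C(4,3) = 4 such orderings, each equally likely, so P = 4 × 18/143 = 72/143.

72/143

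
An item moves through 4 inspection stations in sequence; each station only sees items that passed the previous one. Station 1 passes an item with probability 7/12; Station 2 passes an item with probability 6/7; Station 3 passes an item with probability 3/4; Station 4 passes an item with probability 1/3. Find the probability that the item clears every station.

1/8

Each stage is reached only if all earlier stages succeed, so
P = 7/12 × 6/7 × 3/4 × 1/3 = 126/1008 = 1/8.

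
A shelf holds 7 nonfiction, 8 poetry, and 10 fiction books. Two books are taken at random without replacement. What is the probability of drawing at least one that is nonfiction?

P(no nonfiction) = 18/25 × 17/24 = 306/600 = 51/100.
P(at least one) = 1 − 51/100 = 49/100.

49/100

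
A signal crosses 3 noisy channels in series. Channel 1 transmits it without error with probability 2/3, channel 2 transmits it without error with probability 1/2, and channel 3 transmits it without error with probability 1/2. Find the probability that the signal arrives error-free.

The events are sequential, so multiply the conditional probabilities:
P = 2/3 × 1/2 × 1/2 = 2/12 = 1/6.

1/6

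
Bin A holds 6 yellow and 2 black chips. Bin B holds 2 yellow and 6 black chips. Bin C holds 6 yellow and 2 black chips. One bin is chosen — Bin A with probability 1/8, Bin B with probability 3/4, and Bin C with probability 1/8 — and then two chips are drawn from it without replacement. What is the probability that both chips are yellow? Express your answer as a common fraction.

9/56

From Bin A: P(both yellow) = (6/8)(5/7) = 15/28.
From Bin B: P(both yellow) = (2/8)(1/7) = 1/28.
From Bin C: P(both yellow) = (6/8)(5/7) = 15/28.
Total probability = (1/8)(15/28) + (3/4)(1/28) + (1/8)(15/28) = 9/56.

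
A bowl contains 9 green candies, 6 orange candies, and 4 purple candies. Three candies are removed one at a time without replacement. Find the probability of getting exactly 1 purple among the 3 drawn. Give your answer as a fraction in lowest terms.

140/323

One ordering (purple drawn first) has probability 4/19 × 15/18 × 14/17 = 840/5814 = 140/969.
There are C(3,1) = 3 such orderings, each equally likely, so P = 3 × 140/969 = 140/323.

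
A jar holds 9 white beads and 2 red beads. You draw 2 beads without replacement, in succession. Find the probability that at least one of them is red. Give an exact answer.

19/55

P(no red) = 9/11 × 8/10 = 72/110 = 36/55.
P(at least one) = 1 − 36/55 = 19/55.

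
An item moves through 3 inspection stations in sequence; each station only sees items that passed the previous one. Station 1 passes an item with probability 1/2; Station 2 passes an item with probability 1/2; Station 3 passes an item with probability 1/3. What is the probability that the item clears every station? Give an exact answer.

1/12

Each stage is reached only if all earlier stages succeed, so
P = 1/2 × 1/2 × 1/3 = 1/12.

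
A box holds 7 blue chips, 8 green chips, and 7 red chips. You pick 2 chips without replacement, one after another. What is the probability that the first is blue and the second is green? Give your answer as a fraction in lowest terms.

4/33

Each draw changes the counts, so multiply the conditional probabilities along the sequence:
P = 7/22 × 8/21 = 56/462 = 4/33.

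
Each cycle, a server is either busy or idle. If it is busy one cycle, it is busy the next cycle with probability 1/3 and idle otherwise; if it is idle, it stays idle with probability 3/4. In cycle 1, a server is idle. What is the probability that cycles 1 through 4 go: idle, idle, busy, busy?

1/16

Cycle 1 is given. For each transition, use the conditional probability from the current state:
P(idle | idle) = 3/4; P(busy | idle) = 1/4; P(busy | busy) = 1/3.
P = 3/4 × 1/4 × 1/3 = 3/48 = 1/16.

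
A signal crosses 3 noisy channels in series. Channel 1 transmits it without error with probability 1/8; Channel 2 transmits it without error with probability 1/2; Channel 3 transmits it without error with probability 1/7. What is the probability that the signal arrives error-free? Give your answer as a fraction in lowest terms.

The events are sequential, so multiply the conditional probabilities:
P = 1/8 × 1/2 × 1/7 = 1/112.

1/112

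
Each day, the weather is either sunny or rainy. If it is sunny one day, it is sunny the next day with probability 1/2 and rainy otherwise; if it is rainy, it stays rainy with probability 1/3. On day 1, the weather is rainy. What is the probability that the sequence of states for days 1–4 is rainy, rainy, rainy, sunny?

Day 1 is given. For each transition, use the conditional probability from the current state:
P(rainy | rainy) = 1/3; P(rainy | rainy) = 1/3; P(sunny | rainy) = 2/3.
P = 1/3 × 1/3 × 2/3 = 2/27.

2/27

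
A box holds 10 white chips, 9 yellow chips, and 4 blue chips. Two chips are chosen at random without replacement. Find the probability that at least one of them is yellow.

P(no yellow) = 14/23 × 13/22 = 182/506 = 91/253.
P(at least one) = 1 − 91/253 = 162/253.

162/253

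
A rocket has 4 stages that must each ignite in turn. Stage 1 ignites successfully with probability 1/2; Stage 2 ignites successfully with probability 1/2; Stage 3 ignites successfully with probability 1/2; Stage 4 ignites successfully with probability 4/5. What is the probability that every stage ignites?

Each stage is reached only if all earlier stages succeed, so
P = 1/2 × 1/2 × 1/2 × 4/5 = 4/40 = 1/10.

1/10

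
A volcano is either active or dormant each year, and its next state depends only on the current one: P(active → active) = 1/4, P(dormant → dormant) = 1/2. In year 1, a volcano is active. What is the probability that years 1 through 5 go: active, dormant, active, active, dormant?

9/128

Year 1 is given. For each transition, use the conditional probability from the current state:
P(dormant | active) = 3/4; P(active | dormant) = 1/2; P(active | active) = 1/4; P(dormant | active) = 3/4.
P = 3/4 × 1/2 × 1/4 × 3/4 = 9/128.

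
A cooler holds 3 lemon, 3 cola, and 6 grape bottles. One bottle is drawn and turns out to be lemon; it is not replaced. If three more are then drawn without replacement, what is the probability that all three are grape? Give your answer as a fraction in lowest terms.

4/33

After the first draw, 6 of the remaining 11 bottles are grape.
P = 6/11 × 5/10 × 4/9 = 120/990 = 4/33.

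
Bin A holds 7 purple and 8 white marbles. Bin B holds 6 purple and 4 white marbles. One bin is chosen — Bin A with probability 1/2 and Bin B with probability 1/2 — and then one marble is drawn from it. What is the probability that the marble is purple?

From Bin A: P(purple) = 7/15.
From Bin B: P(purple) = 6/10.
Total probability = (1/2)(7/15) + (1/2)(6/10) = 8/15.

8/15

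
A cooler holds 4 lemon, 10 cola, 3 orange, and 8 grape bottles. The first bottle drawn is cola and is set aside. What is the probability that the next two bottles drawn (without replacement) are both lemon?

1/46

After the first draw, 4 of the remaining 24 bottles are lemon.
P = 4/24 × 3/23 = 12/552 = 1/46.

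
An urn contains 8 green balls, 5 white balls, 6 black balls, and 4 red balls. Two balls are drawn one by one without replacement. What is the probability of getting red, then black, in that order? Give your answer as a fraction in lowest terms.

12/253

Multiply the probability of each draw given the previous ones:
P = 4/23 × 6/22 = 24/506 = 12/253.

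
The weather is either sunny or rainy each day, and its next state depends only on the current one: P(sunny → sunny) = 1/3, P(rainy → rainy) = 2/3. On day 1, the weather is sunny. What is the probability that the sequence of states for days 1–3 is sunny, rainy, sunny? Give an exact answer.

2/9

Day 1 is given. For each transition, use the conditional probability from the current state:
P(rainy | sunny) = 2/3; P(sunny | rainy) = 1/3.
P = 2/3 × 1/3 = 2/9.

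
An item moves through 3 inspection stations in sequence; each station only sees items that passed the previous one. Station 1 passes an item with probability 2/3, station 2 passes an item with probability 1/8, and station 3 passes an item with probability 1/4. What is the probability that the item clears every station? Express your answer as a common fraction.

Each stage is reached only if all earlier stages succeed, so
P = 2/3 × 1/8 × 1/4 = 2/96 = 1/48.

1/48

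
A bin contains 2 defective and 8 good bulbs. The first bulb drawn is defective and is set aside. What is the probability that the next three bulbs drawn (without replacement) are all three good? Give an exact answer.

2/3

After the first draw, 8 of the remaining 9 bulbs are good.
P = 8/9 × 7/8 × 6/7 = 336/504 = 2/3.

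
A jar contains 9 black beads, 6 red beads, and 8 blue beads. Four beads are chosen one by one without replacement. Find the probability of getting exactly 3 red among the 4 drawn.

68/1771

One ordering (red drawn first) has probability 6/23 × 5/22 × 4/21 × 17/20 = 2040/212520 = 17/1771.
There are C(4,3) = 4 such orderings, each equally likely, so P = 4 × 17/1771 = 68/1771.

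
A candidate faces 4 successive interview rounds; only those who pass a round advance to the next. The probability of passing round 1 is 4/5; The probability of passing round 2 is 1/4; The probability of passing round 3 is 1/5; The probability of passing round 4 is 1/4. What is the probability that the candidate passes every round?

Multiplying along the chain,
P = 4/5 × 1/4 × 1/5 × 1/4 = 4/400 = 1/100.

1/100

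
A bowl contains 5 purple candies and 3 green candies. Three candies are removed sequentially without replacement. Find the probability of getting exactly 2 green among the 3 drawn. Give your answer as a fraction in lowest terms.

One ordering (green drawn first) has probability 3/8 × 2/7 × 5/6 = 30/336 = 5/56.
There are C(3,2) = 3 such orderings, each equally likely, so P = 3 × 5/56 = 15/56.

15/56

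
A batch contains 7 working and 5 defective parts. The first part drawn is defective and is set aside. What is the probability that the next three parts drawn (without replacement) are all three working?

7/33

After the first draw, 7 of the remaining 11 parts are working.
P = 7/11 × 6/10 × 5/9 = 210/990 = 7/33.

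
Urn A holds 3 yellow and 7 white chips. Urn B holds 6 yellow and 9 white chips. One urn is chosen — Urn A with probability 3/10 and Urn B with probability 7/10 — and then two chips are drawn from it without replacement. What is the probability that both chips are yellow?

From Urn A: P(both yellow) = (3/10)(2/9) = 1/15.
From Urn B: P(both yellow) = (6/15)(5/14) = 1/7.
Total probability = (3/10)(1/15) + (7/10)(1/7) = 3/25.

3/25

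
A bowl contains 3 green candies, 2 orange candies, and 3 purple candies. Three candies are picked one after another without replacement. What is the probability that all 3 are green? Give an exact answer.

1/56

P(every draw is green) = 3/8 × 2/7 × 1/6 = 6/336 = 1/56.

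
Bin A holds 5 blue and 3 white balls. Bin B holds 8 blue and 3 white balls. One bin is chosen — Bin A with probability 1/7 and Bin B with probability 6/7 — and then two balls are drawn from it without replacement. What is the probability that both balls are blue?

2627/5390

From Bin A: P(both blue) = (5/8)(4/7) = 5/14.
From Bin B: P(both blue) = (8/11)(7/10) = 28/55.
Total probability = (1/7)(5/14) + (6/7)(28/55) = 2627/5390.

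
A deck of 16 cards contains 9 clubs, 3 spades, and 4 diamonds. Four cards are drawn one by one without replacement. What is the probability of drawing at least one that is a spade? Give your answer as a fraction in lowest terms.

P(no spades) = 13/16 × 12/15 × 11/14 × 10/13 = 17160/43680 = 11/28.
P(at least one) = 1 − 11/28 = 17/28.

17/28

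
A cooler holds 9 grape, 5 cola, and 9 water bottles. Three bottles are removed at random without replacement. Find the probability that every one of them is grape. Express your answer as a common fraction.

12/253

P(every draw is grape) = 9/23 × 8/22 × 7/21 = 504/10626 = 12/253.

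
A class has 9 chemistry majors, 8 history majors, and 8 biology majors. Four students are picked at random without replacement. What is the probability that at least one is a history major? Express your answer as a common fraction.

P(no history majors) = 17/25 × 16/24 × 15/23 × 14/22 = 57120/303600 = 238/1265.
P(at least one) = 1 − 238/1265 = 1027/1265.

1027/1265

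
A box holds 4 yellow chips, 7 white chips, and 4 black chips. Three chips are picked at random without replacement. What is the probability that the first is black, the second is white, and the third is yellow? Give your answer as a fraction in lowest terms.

8/195

Multiply the probability of each draw given the previous ones:
P = 4/15 × 7/14 × 4/13 = 112/2730 = 8/195.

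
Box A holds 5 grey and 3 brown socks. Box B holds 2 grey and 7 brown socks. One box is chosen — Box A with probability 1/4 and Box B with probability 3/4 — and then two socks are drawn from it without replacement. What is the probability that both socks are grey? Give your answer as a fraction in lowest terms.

37/336

From Box A: P(both grey) = (5/8)(4/7) = 5/14.
From Box B: P(both grey) = (2/9)(1/8) = 1/36.
Total probability = (1/4)(5/14) + (3/4)(1/36) = 37/336.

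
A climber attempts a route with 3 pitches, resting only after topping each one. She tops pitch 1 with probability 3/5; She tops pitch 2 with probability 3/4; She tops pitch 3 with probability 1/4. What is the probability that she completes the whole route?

9/80

Multiplying along the chain,
P = 3/5 × 3/4 × 1/4 = 9/80.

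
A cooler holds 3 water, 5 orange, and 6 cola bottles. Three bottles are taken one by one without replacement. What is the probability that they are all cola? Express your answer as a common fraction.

5/91

P(all cola) = 6/14 × 5/13 × 4/12 = 120/2184 = 5/91.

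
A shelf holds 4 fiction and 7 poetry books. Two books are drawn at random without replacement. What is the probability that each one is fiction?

P(every draw is fiction) = 4/11 × 3/10 = 12/110 = 6/55.

6/55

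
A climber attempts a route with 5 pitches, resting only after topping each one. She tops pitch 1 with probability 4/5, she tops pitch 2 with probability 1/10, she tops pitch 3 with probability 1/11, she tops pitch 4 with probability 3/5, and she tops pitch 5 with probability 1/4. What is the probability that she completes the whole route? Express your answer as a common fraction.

The events are sequential, so multiply the conditional probabilities:
P = 4/5 × 1/10 × 1/11 × 3/5 × 1/4 = 12/11000 = 3/2750.

3/2750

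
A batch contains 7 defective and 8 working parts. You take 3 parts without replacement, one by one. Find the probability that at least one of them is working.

12/13

P(no working) = 7/15 × 6/14 × 5/13 = 210/2730 = 1/13.
P(at least one) = 1 − 1/13 = 12/13.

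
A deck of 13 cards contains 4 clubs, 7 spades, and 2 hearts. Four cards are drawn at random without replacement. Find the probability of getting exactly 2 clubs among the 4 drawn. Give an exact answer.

One ordering (clubs drawn first) has probability 4/13 × 3/12 × 9/11 × 8/10 = 864/17160 = 36/715.
There are C(4,2) = 6 such orderings, each equally likely, so P = 6 × 36/715 = 216/715.

216/715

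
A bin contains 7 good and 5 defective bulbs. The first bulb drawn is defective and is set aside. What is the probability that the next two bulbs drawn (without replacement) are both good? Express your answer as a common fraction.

With the first bulb removed, 7 good remain out of 11.
P = 7/11 × 6/10 = 42/110 = 21/55.

21/55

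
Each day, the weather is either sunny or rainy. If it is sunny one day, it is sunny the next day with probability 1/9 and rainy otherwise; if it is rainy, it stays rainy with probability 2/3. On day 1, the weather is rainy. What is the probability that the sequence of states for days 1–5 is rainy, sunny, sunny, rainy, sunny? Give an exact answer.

Day 1 is given. For each transition, use the conditional probability from the current state:
P(sunny | rainy) = 1/3; P(sunny | sunny) = 1/9; P(rainy | sunny) = 8/9; P(sunny | rainy) = 1/3.
P = 1/3 × 1/9 × 8/9 × 1/3 = 8/729.

8/729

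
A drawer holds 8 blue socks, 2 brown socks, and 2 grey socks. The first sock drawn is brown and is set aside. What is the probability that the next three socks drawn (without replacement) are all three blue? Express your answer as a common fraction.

56/165

With the first sock removed, 8 blue remain out of 11.
P = 8/11 × 7/10 × 6/9 = 336/990 = 56/165.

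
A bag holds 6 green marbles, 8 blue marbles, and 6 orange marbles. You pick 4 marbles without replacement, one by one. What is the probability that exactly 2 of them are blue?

616/1615

One ordering (blue drawn first) has probability 8/20 × 7/19 × 12/18 × 11/17 = 7392/116280 = 308/4845.
There are C(4,2) = 6 such orderings, each equally likely, so P = 6 × 308/4845 = 616/1615.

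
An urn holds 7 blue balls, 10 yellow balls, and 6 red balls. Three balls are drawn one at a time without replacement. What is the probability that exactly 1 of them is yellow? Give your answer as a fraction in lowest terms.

One ordering (yellow drawn first) has probability 10/23 × 13/22 × 12/21 = 1560/10626 = 260/1771.
There are C(3,1) = 3 such orderings, each equally likely, so P = 3 × 260/1771 = 780/1771.

780/1771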